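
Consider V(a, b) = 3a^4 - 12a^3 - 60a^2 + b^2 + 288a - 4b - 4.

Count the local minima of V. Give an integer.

V separates as a function of a plus a function of b, so ∇V=0 decouples.
∂V/∂a = 12(a - 4)(a - 2)(a + 3) = 0 at a ∈ {-3, 2, 4}; ∂V/∂b = 2(b - 2) = 0 at b ∈ {2}.
The Hessian is diagonal: diag(V_aa, V_bb). Second derivatives: V_aa(-3)=420, V_aa(2)=-120, V_aa(4)=168; V_bb(2)=2.
Local minima occur where both diagonal entries positive: (-3, 2), (4, 2). Count: 2.

2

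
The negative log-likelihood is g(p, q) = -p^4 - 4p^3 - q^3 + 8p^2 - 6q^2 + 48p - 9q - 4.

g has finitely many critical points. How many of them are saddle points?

g separates as a function of p plus a function of q, so ∇g=0 decouples.
∂g/∂p = -4(p - 2)(p + 2)(p + 3) = 0 at p ∈ {-3, -2, 2}; ∂g/∂q = -3(q + 1)(q + 3) = 0 at q ∈ {-3, -1}.
The Hessian is diagonal: diag(g_pp, g_qq). Second derivatives: g_pp(-3)=-20, g_pp(-2)=16, g_pp(2)=-80; g_qq(-3)=6, g_qq(-1)=-6.
Saddle points occur where the two diagonal entries have opposite signs: (-3, -3), (-2, -1), (2, -3). Count: 3.

3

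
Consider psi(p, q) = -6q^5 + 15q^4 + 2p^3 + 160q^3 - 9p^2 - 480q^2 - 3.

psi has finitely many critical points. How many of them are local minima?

psi separates as a function of p plus a function of q, so ∇psi=0 decouples.
∂psi/∂p = 6p(p - 3) = 0 at p ∈ {0, 3}; ∂psi/∂q = -30q(q - 4)(q - 2)(q + 4) = 0 at q ∈ {-4, 0, 2, 4}.
The Hessian is diagonal: diag(psi_pp, psi_qq). Second derivatives: psi_pp(0)=-18, psi_pp(3)=18; psi_qq(-4)=5760, psi_qq(0)=-960, psi_qq(2)=720, psi_qq(4)=-1920.
Local minima occur where both diagonal entries positive: (3, -4), (3, 2). Count: 2.

2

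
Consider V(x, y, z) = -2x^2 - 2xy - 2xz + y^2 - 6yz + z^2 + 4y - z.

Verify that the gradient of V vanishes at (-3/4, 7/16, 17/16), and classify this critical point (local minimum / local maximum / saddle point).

∇V = (-4x - 2y - 2z, -2x + 2y - 6z + 4, -2x - 6y + 2z - 1); substituting (-3/4, 7/16, 17/16) gives ∇V = (0, 0, 0), so (-3/4, 7/16, 17/16) is indeed a critical point.
The Hessian is constant: H = [[-4, -2, -2], [-2, 2, -6], [-2, -6, 2]].
Leading principal minors: Δ₁ = -4, Δ₂ = -12, Δ₃ = 64.
The minors fit neither the all-positive nor the alternating-sign pattern, so H is indefinite: a saddle point.

saddle point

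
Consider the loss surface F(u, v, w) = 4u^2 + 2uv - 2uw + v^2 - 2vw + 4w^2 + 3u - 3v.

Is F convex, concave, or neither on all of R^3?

F is quadratic, so its Hessian is the constant matrix H = [[8, 2, -2], [2, 2, -2], [-2, -2, 8]].
Leading principal minors: 8, 12, 72.
All positive ⇒ H ≻ 0 ⇒ convex.

convex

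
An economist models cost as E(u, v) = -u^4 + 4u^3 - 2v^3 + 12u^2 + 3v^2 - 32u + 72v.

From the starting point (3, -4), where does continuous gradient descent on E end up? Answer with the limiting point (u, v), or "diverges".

(1, -3)

E is separable, so gradient descent decouples: u follows -∂E/∂u, v follows -∂E/∂v.
∂E/∂u = -4(u - 4)(u - 1)(u + 2); at u=3 this is 40, so u decreases.
∂E/∂v = -6(v - 4)(v + 3); at v=-4 this is -48, so v increases.
u converges to its nearest critical value 1 (a local min of the u-part); v converges to -3. The iterate converges to (1, -3).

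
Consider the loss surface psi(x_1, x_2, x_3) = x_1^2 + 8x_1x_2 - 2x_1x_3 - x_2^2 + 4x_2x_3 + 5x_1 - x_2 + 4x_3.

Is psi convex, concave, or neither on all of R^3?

psi is quadratic, so its Hessian is the constant matrix H = [[2, 8, -2], [8, -2, 4], [-2, 4, 0]].
Leading principal minors: 2, -68, -152.
Neither pattern holds ⇒ H is indefinite ⇒ neither convex nor concave.

neither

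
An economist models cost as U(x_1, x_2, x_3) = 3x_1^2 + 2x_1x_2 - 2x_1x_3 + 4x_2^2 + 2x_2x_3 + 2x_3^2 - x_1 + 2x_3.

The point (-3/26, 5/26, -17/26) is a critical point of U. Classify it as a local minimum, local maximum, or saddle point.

The Hessian is constant: H = [[6, 2, -2], [2, 8, 2], [-2, 2, 4]].
Leading principal minors: Δ₁ = 6, Δ₂ = 44, Δ₃ = 104.
All leading minors are positive, so H is positive definite: a local minimum.

local minimum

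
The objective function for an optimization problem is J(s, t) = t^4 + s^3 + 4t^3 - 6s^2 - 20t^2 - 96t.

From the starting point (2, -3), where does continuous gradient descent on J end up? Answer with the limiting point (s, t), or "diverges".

J is separable, so gradient descent decouples: s follows -∂J/∂s, t follows -∂J/∂t.
∂J/∂s = 3s(s - 4); at s=2 this is -12, so s increases.
∂J/∂t = 4(t - 3)(t + 2)(t + 4); at t=-3 this is 24, so t decreases.
s converges to its nearest critical value 4 (a local min of the s-part); t converges to -4. The iterate converges to (4, -4).

(4, -4)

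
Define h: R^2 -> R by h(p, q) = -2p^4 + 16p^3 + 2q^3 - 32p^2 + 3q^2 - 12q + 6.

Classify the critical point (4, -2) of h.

local maximum

The mixed partial ∂²h/∂p∂q is 0, so the Hessian at any point is diag(h_pp, h_qq) = diag(8(-3p^2 + 12p - 8), 6(2q + 1)).
At (4, -2): H = diag(-64, -18).
Both eigenvalues are negative, so H is negative definite: a local maximum.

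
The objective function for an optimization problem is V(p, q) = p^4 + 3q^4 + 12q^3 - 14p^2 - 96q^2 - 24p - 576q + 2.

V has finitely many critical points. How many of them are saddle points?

4

V separates as a function of p plus a function of q, so ∇V=0 decouples.
∂V/∂p = 4(p - 3)(p + 1)(p + 2) = 0 at p ∈ {-2, -1, 3}; ∂V/∂q = 12(q - 4)(q + 3)(q + 4) = 0 at q ∈ {-4, -3, 4}.
The Hessian is diagonal: diag(V_pp, V_qq). Second derivatives: V_pp(-2)=20, V_pp(-1)=-16, V_pp(3)=80; V_qq(-4)=96, V_qq(-3)=-84, V_qq(4)=672.
Saddle points occur where the two diagonal entries have opposite signs: (-2, -3), (-1, -4), (-1, 4), (3, -3). Count: 4.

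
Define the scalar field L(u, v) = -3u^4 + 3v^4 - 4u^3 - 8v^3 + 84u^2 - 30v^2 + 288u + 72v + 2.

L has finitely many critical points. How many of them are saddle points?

5

L separates as a function of u plus a function of v, so ∇L=0 decouples.
∂L/∂u = -12(u - 4)(u + 2)(u + 3) = 0 at u ∈ {-3, -2, 4}; ∂L/∂v = 12(v - 3)(v - 1)(v + 2) = 0 at v ∈ {-2, 1, 3}.
The Hessian is diagonal: diag(L_uu, L_vv). Second derivatives: L_uu(-3)=-84, L_uu(-2)=72, L_uu(4)=-504; L_vv(-2)=180, L_vv(1)=-72, L_vv(3)=120.
Saddle points occur where the two diagonal entries have opposite signs: (-3, -2), (-3, 3), (-2, 1), (4, -2), (4, 3). Count: 5.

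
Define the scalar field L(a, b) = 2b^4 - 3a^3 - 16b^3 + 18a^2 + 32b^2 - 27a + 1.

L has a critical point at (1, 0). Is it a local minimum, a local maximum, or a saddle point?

local minimum

The mixed partial ∂²L/∂a∂b is 0, so the Hessian at any point is diag(L_aa, L_bb) = diag(18(-a + 2), 8(3b^2 - 12b + 8)).
At (1, 0): H = diag(18, 64).
Both eigenvalues are positive, so H is positive definite: a local minimum.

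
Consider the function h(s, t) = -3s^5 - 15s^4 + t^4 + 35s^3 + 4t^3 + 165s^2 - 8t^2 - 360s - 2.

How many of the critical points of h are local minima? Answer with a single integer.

4

h separates as a function of s plus a function of t, so ∇h=0 decouples.
∂h/∂s = -15(s - 2)(s - 1)(s + 3)(s + 4) = 0 at s ∈ {-4, -3, 1, 2}; ∂h/∂t = 4t(t - 1)(t + 4) = 0 at t ∈ {-4, 0, 1}.
The Hessian is diagonal: diag(h_ss, h_tt). Second derivatives: h_ss(-4)=450, h_ss(-3)=-300, h_ss(1)=300, h_ss(2)=-450; h_tt(-4)=80, h_tt(0)=-16, h_tt(1)=20.
Local minima occur where both diagonal entries positive: (-4, -4), (-4, 1), (1, -4), (1, 1). Count: 4.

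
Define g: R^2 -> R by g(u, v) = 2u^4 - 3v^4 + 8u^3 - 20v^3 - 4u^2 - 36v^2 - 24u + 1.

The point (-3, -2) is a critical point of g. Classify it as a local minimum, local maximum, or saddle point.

local minimum

The mixed partial ∂²g/∂u∂v is 0, so the Hessian at any point is diag(g_uu, g_vv) = diag(8(3u^2 + 6u - 1), -12(3v^2 + 10v + 6)).
At (-3, -2): H = diag(64, 24).
Both eigenvalues are positive, so H is positive definite: a local minimum.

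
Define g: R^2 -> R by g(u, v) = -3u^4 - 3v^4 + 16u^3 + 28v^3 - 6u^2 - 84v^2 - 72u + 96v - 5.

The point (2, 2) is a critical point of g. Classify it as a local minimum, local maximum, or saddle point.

local minimum

The mixed partial ∂²g/∂u∂v is 0, so the Hessian at any point is diag(g_uu, g_vv) = diag(12(-3u^2 + 8u - 1), 12(-3v^2 + 14v - 14)).
At (2, 2): H = diag(36, 24).
Both eigenvalues are positive, so H is positive definite: a local minimum.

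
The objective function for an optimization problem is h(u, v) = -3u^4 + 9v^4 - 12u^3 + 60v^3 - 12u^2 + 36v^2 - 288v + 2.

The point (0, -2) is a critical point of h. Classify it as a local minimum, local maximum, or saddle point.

The mixed partial ∂²h/∂u∂v is 0, so the Hessian at any point is diag(h_uu, h_vv) = diag(-12(3u^2 + 6u + 2), 36(3v^2 + 10v + 2)).
At (0, -2): H = diag(-24, -216).
Both eigenvalues are negative, so H is negative definite: a local maximum.

local maximum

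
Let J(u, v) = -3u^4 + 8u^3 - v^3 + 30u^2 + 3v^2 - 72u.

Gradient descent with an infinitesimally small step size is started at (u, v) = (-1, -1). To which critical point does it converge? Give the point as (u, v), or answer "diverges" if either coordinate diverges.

J is separable, so gradient descent decouples: u follows -∂J/∂u, v follows -∂J/∂v.
∂J/∂u = -12(u - 3)(u - 1)(u + 2); at u=-1 this is -96, so u increases.
∂J/∂v = -3v(v - 2); at v=-1 this is -9, so v increases.
u converges to its nearest critical value 1 (a local min of the u-part); v converges to 0. The iterate converges to (1, 0).

(1, 0)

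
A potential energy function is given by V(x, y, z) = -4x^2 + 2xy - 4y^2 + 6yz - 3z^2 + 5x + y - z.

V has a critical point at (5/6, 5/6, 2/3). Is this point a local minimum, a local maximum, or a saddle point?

local maximum

The Hessian is constant: H = [[-8, 2, 0], [2, -8, 6], [0, 6, -6]].
Leading principal minors: Δ₁ = -8, Δ₂ = 60, Δ₃ = -72.
The minors alternate sign starting negative (−, +, −), so H is negative definite: a local maximum.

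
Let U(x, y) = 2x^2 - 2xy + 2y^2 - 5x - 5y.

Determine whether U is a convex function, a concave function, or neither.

U is quadratic, so its Hessian is the constant matrix H = [[4, -2], [-2, 4]].
det(H) = 12, tr(H) = 8.
det(H) > 0 and tr(H) > 0, so H is positive definite everywhere: convex.

convex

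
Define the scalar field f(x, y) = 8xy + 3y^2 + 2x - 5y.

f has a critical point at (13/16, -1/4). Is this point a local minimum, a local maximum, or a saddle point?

The Hessian of f is constant: H = [[0, 8], [8, 6]].
det(H) = 0·6 − 8² = -64.
Since det(H) < 0, H is indefinite and the critical point is a saddle point.

saddle point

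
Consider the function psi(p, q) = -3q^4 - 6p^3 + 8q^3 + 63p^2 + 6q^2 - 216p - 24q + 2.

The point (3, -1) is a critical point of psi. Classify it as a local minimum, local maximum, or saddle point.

saddle point

The mixed partial ∂²psi/∂p∂q is 0, so the Hessian at any point is diag(psi_pp, psi_qq) = diag(18(-2p + 7), 12(-3q^2 + 4q + 1)).
At (3, -1): H = diag(18, -72).
The eigenvalues have opposite signs, so H is indefinite: a saddle point.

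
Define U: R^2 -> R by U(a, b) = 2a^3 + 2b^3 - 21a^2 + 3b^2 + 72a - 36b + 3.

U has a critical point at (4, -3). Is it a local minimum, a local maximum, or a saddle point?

saddle point

The mixed partial ∂²U/∂a∂b is 0, so the Hessian at any point is diag(U_aa, U_bb) = diag(6(2a - 7), 6(2b + 1)).
At (4, -3): H = diag(6, -30).
The eigenvalues have opposite signs, so H is indefinite: a saddle point.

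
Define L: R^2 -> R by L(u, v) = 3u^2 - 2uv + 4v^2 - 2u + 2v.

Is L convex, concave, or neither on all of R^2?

convex

L is quadratic, so its Hessian is the constant matrix H = [[6, -2], [-2, 8]].
det(H) = 44, tr(H) = 14.
det(H) > 0 and tr(H) > 0, so H is positive definite everywhere: convex.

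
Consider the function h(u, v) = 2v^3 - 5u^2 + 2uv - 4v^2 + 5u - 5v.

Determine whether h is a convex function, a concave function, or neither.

neither

The term 2v^3 is cubic, so the Hessian is not constant.
∂²h/∂v² = 12v - 8, which takes both signs as v varies (negative for sufficiently negative v). A diagonal entry of the Hessian changing sign means the Hessian is neither positive- nor negative-semidefinite on all of R^2.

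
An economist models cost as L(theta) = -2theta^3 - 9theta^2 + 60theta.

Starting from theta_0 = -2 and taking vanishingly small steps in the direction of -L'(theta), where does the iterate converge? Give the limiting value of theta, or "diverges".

-5

L'(theta) = -6(theta - 2)(theta + 5), so L'(-2) = 72.
Gradient descent moves in the -L' direction, i.e. theta is decreasing.
The nearest critical point in that direction is theta = -5, where L'' = 42 > 0 (a local minimum). The iterate converges there.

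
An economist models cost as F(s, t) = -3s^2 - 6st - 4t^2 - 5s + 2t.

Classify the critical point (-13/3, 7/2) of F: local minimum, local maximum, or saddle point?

local maximum

The Hessian of F is constant: H = [[-6, -6], [-6, -8]].
det(H) = (-6)·(-8) − (-6)² = 12.
det(H) > 0 and tr(H) = -14 < 0, so H is negative definite and the point is a local maximum.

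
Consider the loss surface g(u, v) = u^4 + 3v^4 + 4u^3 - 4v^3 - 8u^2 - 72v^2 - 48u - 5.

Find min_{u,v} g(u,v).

g(u,v) separates as P(u) + Q(v) − 5, so its minimum is min P + min Q − 5.
P'(u) = 4(u - 2)(u + 2)(u + 3) vanishes at u ∈ {-3, -2, 2}; Q'(v) = 12v(v - 4)(v + 3) vanishes at v ∈ {-3, 0, 4}.
Local minima of P (where P''>0): P(-3)=45, P(2)=-80. Local minima of Q: Q(-3)=-297, Q(4)=-640.
So the global minimum of g is P(2) + Q(4) − 5 = -80 − 640 − 5 = -725, attained at (2, 4).

-725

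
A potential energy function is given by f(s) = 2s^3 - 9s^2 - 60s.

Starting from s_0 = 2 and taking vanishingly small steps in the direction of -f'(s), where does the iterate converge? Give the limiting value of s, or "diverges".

5

f'(s) = 6(s - 5)(s + 2), so f'(2) = -72.
Gradient descent moves in the -f' direction, i.e. s is increasing.
The nearest critical point in that direction is s = 5, where f'' = 42 > 0 (a local minimum). The iterate converges there.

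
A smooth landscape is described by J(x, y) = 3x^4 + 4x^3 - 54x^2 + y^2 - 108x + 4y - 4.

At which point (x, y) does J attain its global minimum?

(3, -2)

J(x,y) separates as P(x) + Q(y) − 4, so its minimum is min P + min Q − 4.
P'(x) = 12(x - 3)(x + 1)(x + 3) vanishes at x ∈ {-3, -1, 3}; Q'(y) = 2y + 4 vanishes at y ∈ {-2}.
Local minima of P (where P''>0): P(-3)=-27, P(3)=-459. Local minima of Q: Q(-2)=-4.
So the global minimum of J is P(3) + Q(-2) − 4 = -459 − 4 − 4 = -467, attained at (3, -2).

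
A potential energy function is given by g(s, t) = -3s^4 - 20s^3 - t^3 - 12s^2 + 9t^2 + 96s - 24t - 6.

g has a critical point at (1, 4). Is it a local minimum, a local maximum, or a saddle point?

The mixed partial ∂²g/∂s∂t is 0, so the Hessian at any point is diag(g_ss, g_tt) = diag(-12(3s^2 + 10s + 2), 6(-t + 3)).
At (1, 4): H = diag(-180, -6).
Both eigenvalues are negative, so H is negative definite: a local maximum.

local maximum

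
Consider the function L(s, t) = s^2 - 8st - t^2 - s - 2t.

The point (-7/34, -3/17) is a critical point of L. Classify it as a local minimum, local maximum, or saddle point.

saddle point

The Hessian of L is constant: H = [[2, -8], [-8, -2]].
det(H) = 2·(-2) − (-8)² = -68.
Since det(H) < 0, H is indefinite and the critical point is a saddle point.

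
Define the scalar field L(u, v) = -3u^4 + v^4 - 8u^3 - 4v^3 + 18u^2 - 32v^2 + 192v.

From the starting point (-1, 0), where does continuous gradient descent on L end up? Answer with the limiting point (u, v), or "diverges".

L is separable, so gradient descent decouples: u follows -∂L/∂u, v follows -∂L/∂v.
∂L/∂u = -12u(u - 1)(u + 3); at u=-1 this is -48, so u increases.
∂L/∂v = 4(v - 4)(v - 3)(v + 4); at v=0 this is 192, so v decreases.
u converges to its nearest critical value 0 (a local min of the u-part); v converges to -4. The iterate converges to (0, -4).

(0, -4)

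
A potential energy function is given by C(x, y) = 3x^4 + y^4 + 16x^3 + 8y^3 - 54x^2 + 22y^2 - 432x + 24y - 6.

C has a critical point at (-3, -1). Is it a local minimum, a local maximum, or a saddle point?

saddle point

The mixed partial ∂²C/∂x∂y is 0, so the Hessian at any point is diag(C_xx, C_yy) = diag(12(3x^2 + 8x - 9), 4(3y^2 + 12y + 11)).
At (-3, -1): H = diag(-72, 8).
The eigenvalues have opposite signs, so H is indefinite: a saddle point.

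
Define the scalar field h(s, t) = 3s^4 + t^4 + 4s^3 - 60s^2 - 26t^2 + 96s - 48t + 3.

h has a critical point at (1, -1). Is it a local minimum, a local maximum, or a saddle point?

The mixed partial ∂²h/∂s∂t is 0, so the Hessian at any point is diag(h_ss, h_tt) = diag(12(3s^2 + 2s - 10), 4(3t^2 - 13)).
At (1, -1): H = diag(-60, -40).
Both eigenvalues are negative, so H is negative definite: a local maximum.

local maximum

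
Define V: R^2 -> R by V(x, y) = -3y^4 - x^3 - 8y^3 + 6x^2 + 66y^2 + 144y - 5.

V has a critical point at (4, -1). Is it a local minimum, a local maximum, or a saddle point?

The mixed partial ∂²V/∂x∂y is 0, so the Hessian at any point is diag(V_xx, V_yy) = diag(6(-x + 2), 12(-3y^2 - 4y + 11)).
At (4, -1): H = diag(-12, 144).
The eigenvalues have opposite signs, so H is indefinite: a saddle point.

saddle point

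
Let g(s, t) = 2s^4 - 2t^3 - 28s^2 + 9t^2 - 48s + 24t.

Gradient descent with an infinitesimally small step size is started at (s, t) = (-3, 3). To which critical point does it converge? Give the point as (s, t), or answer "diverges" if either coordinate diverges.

(-2, -1)

g is separable, so gradient descent decouples: s follows -∂g/∂s, t follows -∂g/∂t.
∂g/∂s = 8(s - 3)(s + 1)(s + 2); at s=-3 this is -96, so s increases.
∂g/∂t = -6(t - 4)(t + 1); at t=3 this is 24, so t decreases.
s converges to its nearest critical value -2 (a local min of the s-part); t converges to -1. The iterate converges to (-2, -1).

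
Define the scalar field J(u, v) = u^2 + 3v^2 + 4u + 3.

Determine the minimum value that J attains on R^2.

-1

J(u,v) separates as P(u) + Q(v) + 3, so its minimum is min P + min Q + 3.
P'(u) = 2u + 4 vanishes at u ∈ {-2}; Q'(v) = 6v vanishes at v ∈ {0}.
Local minima of P (where P''>0): P(-2)=-4. Local minima of Q: Q(0)=0.
So the global minimum of J is P(-2) + Q(0) + 3 = -4 + 0 + 3 = -1, attained at (-2, 0).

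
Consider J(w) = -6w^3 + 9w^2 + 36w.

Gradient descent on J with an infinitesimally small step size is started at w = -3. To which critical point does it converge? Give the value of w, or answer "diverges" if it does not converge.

-1

J'(w) = -18(w - 2)(w + 1), so J'(-3) = -180.
Gradient descent moves in the -J' direction, i.e. w is increasing.
The nearest critical point in that direction is w = -1, where J'' = 54 > 0 (a local minimum). The iterate converges there.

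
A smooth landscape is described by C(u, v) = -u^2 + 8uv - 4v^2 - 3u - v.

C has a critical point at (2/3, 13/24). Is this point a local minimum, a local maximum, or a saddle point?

saddle point

The Hessian of C is constant: H = [[-2, 8], [8, -8]].
det(H) = (-2)·(-8) − 8² = -48.
Since det(H) < 0, H is indefinite and the critical point is a saddle point.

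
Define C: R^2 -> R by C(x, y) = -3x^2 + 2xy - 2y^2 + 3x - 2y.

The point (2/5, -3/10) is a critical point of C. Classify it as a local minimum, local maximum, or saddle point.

local maximum

The Hessian of C is constant: H = [[-6, 2], [2, -4]].
det(H) = (-6)·(-4) − 2² = 20.
det(H) > 0 and tr(H) = -10 < 0, so H is negative definite and the point is a local maximum.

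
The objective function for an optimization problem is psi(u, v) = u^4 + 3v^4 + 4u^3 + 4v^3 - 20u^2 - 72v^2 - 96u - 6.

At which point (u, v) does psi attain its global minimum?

(3, -4)

psi(u,v) separates as P(u) + Q(v) − 6, so its minimum is min P + min Q − 6.
P'(u) = 4(u - 3)(u + 2)(u + 4) vanishes at u ∈ {-4, -2, 3}; Q'(v) = 12v(v - 3)(v + 4) vanishes at v ∈ {-4, 0, 3}.
Local minima of P (where P''>0): P(-4)=64, P(3)=-279. Local minima of Q: Q(-4)=-640, Q(3)=-297.
So the global minimum of psi is P(3) + Q(-4) − 6 = -279 − 640 − 6 = -925, attained at (3, -4).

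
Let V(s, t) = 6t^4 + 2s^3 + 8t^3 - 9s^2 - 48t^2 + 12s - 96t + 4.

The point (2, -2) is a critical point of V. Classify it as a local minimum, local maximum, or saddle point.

The mixed partial ∂²V/∂s∂t is 0, so the Hessian at any point is diag(V_ss, V_tt) = diag(6(2s - 3), 24(3t^2 + 2t - 4)).
At (2, -2): H = diag(6, 96).
Both eigenvalues are positive, so H is positive definite: a local minimum.

local minimum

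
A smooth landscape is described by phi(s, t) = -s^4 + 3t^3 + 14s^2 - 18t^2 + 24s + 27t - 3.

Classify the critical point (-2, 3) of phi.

The mixed partial ∂²phi/∂s∂t is 0, so the Hessian at any point is diag(phi_ss, phi_tt) = diag(4(-3s^2 + 7), 18(t - 2)).
At (-2, 3): H = diag(-20, 18).
The eigenvalues have opposite signs, so H is indefinite: a saddle point.

saddle point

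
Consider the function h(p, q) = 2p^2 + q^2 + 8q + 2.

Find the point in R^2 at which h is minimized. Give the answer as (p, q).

h(p,q) separates as A(p) + B(q) + 2, so its minimum is min A + min B + 2.
A'(p) = 4p vanishes at p ∈ {0}; B'(q) = 2q + 8 vanishes at q ∈ {-4}.
Local minima of A (where A''>0): A(0)=0. Local minima of B: B(-4)=-16.
So the global minimum of h is A(0) + B(-4) + 2 = 0 − 16 + 2 = -14, attained at (0, -4).

(0, -4)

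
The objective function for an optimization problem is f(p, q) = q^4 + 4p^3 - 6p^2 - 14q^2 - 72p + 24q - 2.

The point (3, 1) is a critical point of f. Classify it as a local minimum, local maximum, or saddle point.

saddle point

The mixed partial ∂²f/∂p∂q is 0, so the Hessian at any point is diag(f_pp, f_qq) = diag(12(2p - 1), 4(3q^2 - 7)).
At (3, 1): H = diag(60, -16).
The eigenvalues have opposite signs, so H is indefinite: a saddle point.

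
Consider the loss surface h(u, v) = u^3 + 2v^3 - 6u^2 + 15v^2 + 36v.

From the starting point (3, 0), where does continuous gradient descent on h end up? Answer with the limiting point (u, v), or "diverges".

h is separable, so gradient descent decouples: u follows -∂h/∂u, v follows -∂h/∂v.
∂h/∂u = 3u(u - 4); at u=3 this is -9, so u increases.
∂h/∂v = 6(v + 2)(v + 3); at v=0 this is 36, so v decreases.
u converges to its nearest critical value 4 (a local min of the u-part); v converges to -2. The iterate converges to (4, -2).

(4, -2)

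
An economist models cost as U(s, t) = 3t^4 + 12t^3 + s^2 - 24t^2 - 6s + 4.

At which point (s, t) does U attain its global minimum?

U(s,t) separates as P(s) + Q(t) + 4, so its minimum is min P + min Q + 4.
P'(s) = 2s - 6 vanishes at s ∈ {3}; Q'(t) = 12t(t - 1)(t + 4) vanishes at t ∈ {-4, 0, 1}.
Local minima of P (where P''>0): P(3)=-9. Local minima of Q: Q(-4)=-384, Q(1)=-9.
So the global minimum of U is P(3) + Q(-4) + 4 = -9 − 384 + 4 = -389, attained at (3, -4).

(3, -4)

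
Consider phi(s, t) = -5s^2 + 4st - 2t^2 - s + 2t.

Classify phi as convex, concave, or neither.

phi is quadratic, so its Hessian is the constant matrix H = [[-10, 4], [4, -4]].
det(H) = 24, tr(H) = -14.
det(H) > 0 and tr(H) < 0, so H is negative definite everywhere: concave.

concave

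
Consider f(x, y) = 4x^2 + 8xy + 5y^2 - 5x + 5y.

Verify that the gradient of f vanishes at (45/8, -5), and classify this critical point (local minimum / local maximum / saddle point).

local minimum

∇f = (8x + 8y - 5, 8x + 10y + 5); substituting (45/8, -5) gives ∇f = (0, 0), so (45/8, -5) is indeed a critical point.
The Hessian of f is constant: H = [[8, 8], [8, 10]].
det(H) = 8·10 − 8² = 16.
det(H) > 0 and tr(H) = 18 > 0, so H is positive definite and the point is a local minimum.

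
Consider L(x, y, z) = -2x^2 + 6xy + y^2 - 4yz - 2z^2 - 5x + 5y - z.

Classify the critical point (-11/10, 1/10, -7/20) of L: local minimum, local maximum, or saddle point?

saddle point

The Hessian is constant: H = [[-4, 6, 0], [6, 2, -4], [0, -4, -4]].
Leading principal minors: Δ₁ = -4, Δ₂ = -44, Δ₃ = 240.
The minors fit neither the all-positive nor the alternating-sign pattern, so H is indefinite: a saddle point.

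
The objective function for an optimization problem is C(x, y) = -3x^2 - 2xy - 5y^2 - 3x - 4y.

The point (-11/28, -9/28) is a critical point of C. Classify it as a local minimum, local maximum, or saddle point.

The Hessian of C is constant: H = [[-6, -2], [-2, -10]].
det(H) = (-6)·(-10) − (-2)² = 56.
det(H) > 0 and tr(H) = -16 < 0, so H is negative definite and the point is a local maximum.

local maximum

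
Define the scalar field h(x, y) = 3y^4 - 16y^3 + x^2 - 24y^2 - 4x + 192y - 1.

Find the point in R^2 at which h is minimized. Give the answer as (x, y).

(2, -2)

h(x,y) separates as P(x) + Q(y) − 1, so its minimum is min P + min Q − 1.
P'(x) = 2x - 4 vanishes at x ∈ {2}; Q'(y) = 12(y - 4)(y - 2)(y + 2) vanishes at y ∈ {-2, 2, 4}.
Local minima of P (where P''>0): P(2)=-4. Local minima of Q: Q(-2)=-304, Q(4)=128.
So the global minimum of h is P(2) + Q(-2) − 1 = -4 − 304 − 1 = -309, attained at (2, -2).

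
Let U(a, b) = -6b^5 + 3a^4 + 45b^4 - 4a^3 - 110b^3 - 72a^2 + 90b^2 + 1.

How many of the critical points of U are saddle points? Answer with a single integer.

6

U separates as a function of a plus a function of b, so ∇U=0 decouples.
∂U/∂a = 12a(a - 4)(a + 3) = 0 at a ∈ {-3, 0, 4}; ∂U/∂b = -30b(b - 3)(b - 2)(b - 1) = 0 at b ∈ {0, 1, 2, 3}.
The Hessian is diagonal: diag(U_aa, U_bb). Second derivatives: U_aa(-3)=252, U_aa(0)=-144, U_aa(4)=336; U_bb(0)=180, U_bb(1)=-60, U_bb(2)=60, U_bb(3)=-180.
Saddle points occur where the two diagonal entries have opposite signs: (-3, 1), (-3, 3), (0, 0), (0, 2), (4, 1), (4, 3). Count: 6.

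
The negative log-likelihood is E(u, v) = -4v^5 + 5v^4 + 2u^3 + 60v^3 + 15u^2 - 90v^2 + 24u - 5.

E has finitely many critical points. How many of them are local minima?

2

E separates as a function of u plus a function of v, so ∇E=0 decouples.
∂E/∂u = 6(u + 1)(u + 4) = 0 at u ∈ {-4, -1}; ∂E/∂v = -20v(v - 3)(v - 1)(v + 3) = 0 at v ∈ {-3, 0, 1, 3}.
The Hessian is diagonal: diag(E_uu, E_vv). Second derivatives: E_uu(-4)=-18, E_uu(-1)=18; E_vv(-3)=1440, E_vv(0)=-180, E_vv(1)=160, E_vv(3)=-720.
Local minima occur where both diagonal entries positive: (-1, -3), (-1, 1). Count: 2.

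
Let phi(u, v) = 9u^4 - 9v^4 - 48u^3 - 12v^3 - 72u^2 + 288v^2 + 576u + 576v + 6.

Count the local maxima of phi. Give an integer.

phi separates as a function of u plus a function of v, so ∇phi=0 decouples.
∂phi/∂u = 36(u - 4)(u - 2)(u + 2) = 0 at u ∈ {-2, 2, 4}; ∂phi/∂v = -36(v - 4)(v + 1)(v + 4) = 0 at v ∈ {-4, -1, 4}.
The Hessian is diagonal: diag(phi_uu, phi_vv). Second derivatives: phi_uu(-2)=864, phi_uu(2)=-288, phi_uu(4)=432; phi_vv(-4)=-864, phi_vv(-1)=540, phi_vv(4)=-1440.
Local maxima occur where both diagonal entries negative: (2, -4), (2, 4). Count: 2.

2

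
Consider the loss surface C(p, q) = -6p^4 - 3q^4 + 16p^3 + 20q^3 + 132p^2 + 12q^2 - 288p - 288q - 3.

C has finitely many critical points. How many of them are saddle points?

4

C separates as a function of p plus a function of q, so ∇C=0 decouples.
∂C/∂p = -24(p - 4)(p - 1)(p + 3) = 0 at p ∈ {-3, 1, 4}; ∂C/∂q = -12(q - 4)(q - 3)(q + 2) = 0 at q ∈ {-2, 3, 4}.
The Hessian is diagonal: diag(C_pp, C_qq). Second derivatives: C_pp(-3)=-672, C_pp(1)=288, C_pp(4)=-504; C_qq(-2)=-360, C_qq(3)=60, C_qq(4)=-72.
Saddle points occur where the two diagonal entries have opposite signs: (-3, 3), (1, -2), (1, 4), (4, 3). Count: 4.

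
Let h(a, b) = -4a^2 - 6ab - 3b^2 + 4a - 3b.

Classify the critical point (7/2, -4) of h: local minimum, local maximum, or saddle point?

The Hessian of h is constant: H = [[-8, -6], [-6, -6]].
det(H) = (-8)·(-6) − (-6)² = 12.
det(H) > 0 and tr(H) = -14 < 0, so H is negative definite and the point is a local maximum.

local maximum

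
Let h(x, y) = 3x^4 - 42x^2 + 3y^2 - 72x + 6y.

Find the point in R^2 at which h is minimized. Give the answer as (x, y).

h(x,y) separates as P(x) + Q(y), so its minimum is min P + min Q.
P'(x) = 12(x - 3)(x + 1)(x + 2) vanishes at x ∈ {-2, -1, 3}; Q'(y) = 6y + 6 vanishes at y ∈ {-1}.
Local minima of P (where P''>0): P(-2)=24, P(3)=-351. Local minima of Q: Q(-1)=-3.
So the global minimum of h is P(3) + Q(-1) = -351 − 3 = -354, attained at (3, -1).

(3, -1)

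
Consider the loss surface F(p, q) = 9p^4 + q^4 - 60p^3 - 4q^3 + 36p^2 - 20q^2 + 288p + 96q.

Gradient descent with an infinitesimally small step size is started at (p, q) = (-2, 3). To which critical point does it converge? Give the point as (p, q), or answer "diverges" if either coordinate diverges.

F is separable, so gradient descent decouples: p follows -∂F/∂p, q follows -∂F/∂q.
∂F/∂p = 36(p - 4)(p - 2)(p + 1); at p=-2 this is -864, so p increases.
∂F/∂q = 4(q - 4)(q - 2)(q + 3); at q=3 this is -24, so q increases.
p converges to its nearest critical value -1 (a local min of the p-part); q converges to 4. The iterate converges to (-1, 4).

(-1, 4)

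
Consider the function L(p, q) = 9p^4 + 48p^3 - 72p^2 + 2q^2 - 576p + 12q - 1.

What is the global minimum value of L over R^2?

L(p,q) separates as A(p) + B(q) − 1, so its minimum is min A + min B − 1.
A'(p) = 36(p - 2)(p + 2)(p + 4) vanishes at p ∈ {-4, -2, 2}; B'(q) = 4q + 12 vanishes at q ∈ {-3}.
Local minima of A (where A''>0): A(-4)=384, A(2)=-912. Local minima of B: B(-3)=-18.
So the global minimum of L is A(2) + B(-3) − 1 = -912 − 18 − 1 = -931, attained at (2, -3).

-931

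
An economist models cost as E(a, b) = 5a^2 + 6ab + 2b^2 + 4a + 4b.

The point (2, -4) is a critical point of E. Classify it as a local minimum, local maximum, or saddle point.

local minimum

The Hessian of E is constant: H = [[10, 6], [6, 4]].
det(H) = 10·4 − 6² = 4.
det(H) > 0 and tr(H) = 14 > 0, so H is positive definite and the point is a local minimum.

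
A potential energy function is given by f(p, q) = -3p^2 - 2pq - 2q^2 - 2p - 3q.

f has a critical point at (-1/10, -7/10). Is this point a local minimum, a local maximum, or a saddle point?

The Hessian of f is constant: H = [[-6, -2], [-2, -4]].
det(H) = (-6)·(-4) − (-2)² = 20.
det(H) > 0 and tr(H) = -10 < 0, so H is negative definite and the point is a local maximum.

local maximum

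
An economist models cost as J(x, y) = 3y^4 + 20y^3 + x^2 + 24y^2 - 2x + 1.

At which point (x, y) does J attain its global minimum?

(1, -4)

J(x,y) separates as P(x) + Q(y) + 1, so its minimum is min P + min Q + 1.
P'(x) = 2x - 2 vanishes at x ∈ {1}; Q'(y) = 12y(y + 1)(y + 4) vanishes at y ∈ {-4, -1, 0}.
Local minima of P (where P''>0): P(1)=-1. Local minima of Q: Q(-4)=-128, Q(0)=0.
So the global minimum of J is P(1) + Q(-4) + 1 = -1 − 128 + 1 = -128, attained at (1, -4).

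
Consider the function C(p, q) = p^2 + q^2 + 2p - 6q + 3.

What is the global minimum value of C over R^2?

-7

C(p,q) separates as A(p) + B(q) + 3, so its minimum is min A + min B + 3.
A'(p) = 2p + 2 vanishes at p ∈ {-1}; B'(q) = 2q - 6 vanishes at q ∈ {3}.
Local minima of A (where A''>0): A(-1)=-1. Local minima of B: B(3)=-9.
So the global minimum of C is A(-1) + B(3) + 3 = -1 − 9 + 3 = -7, attained at (-1, 3).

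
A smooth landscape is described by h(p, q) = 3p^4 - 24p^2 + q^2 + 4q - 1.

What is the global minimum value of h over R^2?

-53

h(p,q) separates as A(p) + B(q) − 1, so its minimum is min A + min B − 1.
A'(p) = 12p(p - 2)(p + 2) vanishes at p ∈ {-2, 0, 2}; B'(q) = 2q + 4 vanishes at q ∈ {-2}.
Local minima of A (where A''>0): A(-2)=-48, A(2)=-48. Local minima of B: B(-2)=-4.
So the global minimum of h is A(-2) + B(-2) − 1 = -48 − 4 − 1 = -53, attained at (-2, -2).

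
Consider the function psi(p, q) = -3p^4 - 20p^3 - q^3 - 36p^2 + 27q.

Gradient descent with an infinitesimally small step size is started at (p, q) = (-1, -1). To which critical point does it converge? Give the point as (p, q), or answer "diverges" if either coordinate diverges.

psi is separable, so gradient descent decouples: p follows -∂psi/∂p, q follows -∂psi/∂q.
∂psi/∂p = -12p(p + 2)(p + 3); at p=-1 this is 24, so p decreases.
∂psi/∂q = -3(q - 3)(q + 3); at q=-1 this is 24, so q decreases.
p converges to its nearest critical value -2 (a local min of the p-part); q converges to -3. The iterate converges to (-2, -3).

(-2, -3)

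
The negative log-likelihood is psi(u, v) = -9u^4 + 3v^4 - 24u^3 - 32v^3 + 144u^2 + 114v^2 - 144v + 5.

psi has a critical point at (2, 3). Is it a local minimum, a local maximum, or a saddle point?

The mixed partial ∂²psi/∂u∂v is 0, so the Hessian at any point is diag(psi_uu, psi_vv) = diag(36(-3u^2 - 4u + 8), 12(3v^2 - 16v + 19)).
At (2, 3): H = diag(-432, -24).
Both eigenvalues are negative, so H is negative definite: a local maximum.

local maximum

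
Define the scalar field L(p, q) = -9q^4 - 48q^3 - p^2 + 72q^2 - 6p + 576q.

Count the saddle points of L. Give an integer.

L separates as a function of p plus a function of q, so ∇L=0 decouples.
∂L/∂p = -2(p + 3) = 0 at p ∈ {-3}; ∂L/∂q = -36(q - 2)(q + 2)(q + 4) = 0 at q ∈ {-4, -2, 2}.
The Hessian is diagonal: diag(L_pp, L_qq). Second derivatives: L_pp(-3)=-2; L_qq(-4)=-432, L_qq(-2)=288, L_qq(2)=-864.
Saddle points occur where the two diagonal entries have opposite signs: (-3, -2). Count: 1.

1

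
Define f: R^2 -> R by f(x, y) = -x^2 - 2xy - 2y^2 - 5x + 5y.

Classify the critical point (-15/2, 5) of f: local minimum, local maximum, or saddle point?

local maximum

The Hessian of f is constant: H = [[-2, -2], [-2, -4]].
det(H) = (-2)·(-4) − (-2)² = 4.
det(H) > 0 and tr(H) = -6 < 0, so H is negative definite and the point is a local maximum.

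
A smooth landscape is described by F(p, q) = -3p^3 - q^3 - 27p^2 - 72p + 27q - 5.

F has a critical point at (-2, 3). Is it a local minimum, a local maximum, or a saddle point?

local maximum

The mixed partial ∂²F/∂p∂q is 0, so the Hessian at any point is diag(F_pp, F_qq) = diag(-18(p + 3), -6q).
At (-2, 3): H = diag(-18, -18).
Both eigenvalues are negative, so H is negative definite: a local maximum.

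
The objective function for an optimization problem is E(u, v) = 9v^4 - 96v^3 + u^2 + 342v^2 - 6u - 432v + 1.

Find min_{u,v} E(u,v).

E(u,v) separates as P(u) + Q(v) + 1, so its minimum is min P + min Q + 1.
P'(u) = 2u - 6 vanishes at u ∈ {3}; Q'(v) = 36(v - 4)(v - 3)(v - 1) vanishes at v ∈ {1, 3, 4}.
Local minima of P (where P''>0): P(3)=-9. Local minima of Q: Q(1)=-177, Q(4)=-96.
So the global minimum of E is P(3) + Q(1) + 1 = -9 − 177 + 1 = -185, attained at (3, 1).

-185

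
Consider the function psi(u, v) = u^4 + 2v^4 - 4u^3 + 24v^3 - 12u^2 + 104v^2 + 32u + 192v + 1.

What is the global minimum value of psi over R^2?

psi(u,v) separates as P(u) + Q(v) + 1, so its minimum is min P + min Q + 1.
P'(u) = 4(u - 4)(u - 1)(u + 2) vanishes at u ∈ {-2, 1, 4}; Q'(v) = 8(v + 2)(v + 3)(v + 4) vanishes at v ∈ {-4, -3, -2}.
Local minima of P (where P''>0): P(-2)=-64, P(4)=-64. Local minima of Q: Q(-4)=-128, Q(-2)=-128.
So the global minimum of psi is P(-2) + Q(-4) + 1 = -64 − 128 + 1 = -191, attained at (-2, -4).

-191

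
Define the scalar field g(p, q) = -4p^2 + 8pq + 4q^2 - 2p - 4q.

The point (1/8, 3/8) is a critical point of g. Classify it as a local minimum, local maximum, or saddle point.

The Hessian of g is constant: H = [[-8, 8], [8, 8]].
det(H) = (-8)·8 − 8² = -128.
Since det(H) < 0, H is indefinite and the critical point is a saddle point.

saddle point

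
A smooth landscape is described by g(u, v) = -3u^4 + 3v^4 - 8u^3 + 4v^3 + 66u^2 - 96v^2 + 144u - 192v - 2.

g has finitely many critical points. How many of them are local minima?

g separates as a function of u plus a function of v, so ∇g=0 decouples.
∂g/∂u = -12(u - 3)(u + 1)(u + 4) = 0 at u ∈ {-4, -1, 3}; ∂g/∂v = 12(v - 4)(v + 1)(v + 4) = 0 at v ∈ {-4, -1, 4}.
The Hessian is diagonal: diag(g_uu, g_vv). Second derivatives: g_uu(-4)=-252, g_uu(-1)=144, g_uu(3)=-336; g_vv(-4)=288, g_vv(-1)=-180, g_vv(4)=480.
Local minima occur where both diagonal entries positive: (-1, -4), (-1, 4). Count: 2.

2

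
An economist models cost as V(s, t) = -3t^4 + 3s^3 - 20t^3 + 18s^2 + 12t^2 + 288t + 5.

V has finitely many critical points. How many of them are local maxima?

V separates as a function of s plus a function of t, so ∇V=0 decouples.
∂V/∂s = 9s(s + 4) = 0 at s ∈ {-4, 0}; ∂V/∂t = -12(t - 2)(t + 3)(t + 4) = 0 at t ∈ {-4, -3, 2}.
The Hessian is diagonal: diag(V_ss, V_tt). Second derivatives: V_ss(-4)=-36, V_ss(0)=36; V_tt(-4)=-72, V_tt(-3)=60, V_tt(2)=-360.
Local maxima occur where both diagonal entries negative: (-4, -4), (-4, 2). Count: 2.

2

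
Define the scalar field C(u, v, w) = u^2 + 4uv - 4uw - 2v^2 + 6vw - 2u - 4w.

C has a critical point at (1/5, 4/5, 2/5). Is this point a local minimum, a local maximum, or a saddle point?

The Hessian is constant: H = [[2, 4, -4], [4, -4, 6], [-4, 6, 0]].
Leading principal minors: Δ₁ = 2, Δ₂ = -24, Δ₃ = -200.
The minors fit neither the all-positive nor the alternating-sign pattern, so H is indefinite: a saddle point.

saddle point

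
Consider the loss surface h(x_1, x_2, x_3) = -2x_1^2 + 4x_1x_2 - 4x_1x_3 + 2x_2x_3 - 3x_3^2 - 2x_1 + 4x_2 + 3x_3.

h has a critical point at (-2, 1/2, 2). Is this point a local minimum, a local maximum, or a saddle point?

saddle point

The Hessian is constant: H = [[-4, 4, -4], [4, 0, 2], [-4, 2, -6]].
Leading principal minors: Δ₁ = -4, Δ₂ = -16, Δ₃ = 48.
The minors fit neither the all-positive nor the alternating-sign pattern, so H is indefinite: a saddle point.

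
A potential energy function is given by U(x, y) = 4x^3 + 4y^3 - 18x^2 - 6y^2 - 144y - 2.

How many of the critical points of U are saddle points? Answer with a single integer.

2

U separates as a function of x plus a function of y, so ∇U=0 decouples.
∂U/∂x = 12x(x - 3) = 0 at x ∈ {0, 3}; ∂U/∂y = 12(y - 4)(y + 3) = 0 at y ∈ {-3, 4}.
The Hessian is diagonal: diag(U_xx, U_yy). Second derivatives: U_xx(0)=-36, U_xx(3)=36; U_yy(-3)=-84, U_yy(4)=84.
Saddle points occur where the two diagonal entries have opposite signs: (0, 4), (3, -3). Count: 2.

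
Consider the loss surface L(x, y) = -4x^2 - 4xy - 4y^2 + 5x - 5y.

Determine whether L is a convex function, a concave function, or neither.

concave

L is quadratic, so its Hessian is the constant matrix H = [[-8, -4], [-4, -8]].
det(H) = 48, tr(H) = -16.
det(H) > 0 and tr(H) < 0, so H is negative definite everywhere: concave.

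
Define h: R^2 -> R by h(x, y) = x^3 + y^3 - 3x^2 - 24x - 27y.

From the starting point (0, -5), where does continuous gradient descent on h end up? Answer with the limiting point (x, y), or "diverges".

diverges

h is separable, so gradient descent decouples: x follows -∂h/∂x, y follows -∂h/∂y.
∂h/∂x = 3(x - 4)(x + 2); at x=0 this is -24, so x increases.
∂h/∂y = 3(y - 3)(y + 3); at y=-5 this is 48, so y decreases.
The y-coordinate has no critical point in that direction and runs off to infinity.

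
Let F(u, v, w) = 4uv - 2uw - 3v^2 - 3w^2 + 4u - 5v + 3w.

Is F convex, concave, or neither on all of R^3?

neither

F is quadratic, so its Hessian is the constant matrix H = [[0, 4, -2], [4, -6, 0], [-2, 0, -6]].
Leading principal minors: 0, -16, 120.
Neither pattern holds ⇒ H is indefinite ⇒ neither convex nor concave.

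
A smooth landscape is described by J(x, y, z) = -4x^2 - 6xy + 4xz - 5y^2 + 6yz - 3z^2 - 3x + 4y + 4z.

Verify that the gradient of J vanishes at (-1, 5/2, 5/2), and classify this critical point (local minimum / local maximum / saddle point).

∇J = (-8x - 6y + 4z - 3, -6x - 10y + 6z + 4, 4x + 6y - 6z + 4); substituting (-1, 5/2, 5/2) gives ∇J = (0, 0, 0), so (-1, 5/2, 5/2) is indeed a critical point.
The Hessian is constant: H = [[-8, -6, 4], [-6, -10, 6], [4, 6, -6]].
Leading principal minors: Δ₁ = -8, Δ₂ = 44, Δ₃ = -104.
The minors alternate sign starting negative (−, +, −), so H is negative definite: a local maximum.

local maximum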